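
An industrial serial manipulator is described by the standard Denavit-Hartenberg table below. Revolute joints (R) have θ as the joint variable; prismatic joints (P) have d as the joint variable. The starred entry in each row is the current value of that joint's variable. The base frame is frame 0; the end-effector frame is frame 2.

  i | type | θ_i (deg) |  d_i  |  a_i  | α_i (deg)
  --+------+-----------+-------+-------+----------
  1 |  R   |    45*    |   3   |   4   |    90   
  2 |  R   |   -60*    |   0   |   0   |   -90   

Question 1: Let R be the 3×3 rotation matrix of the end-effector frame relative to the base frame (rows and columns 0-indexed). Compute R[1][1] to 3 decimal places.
End-effector y-axis (col 1 of R) = (-0.7071,0.7071,-0.0000)
R[1][1] = 0.7071

0.707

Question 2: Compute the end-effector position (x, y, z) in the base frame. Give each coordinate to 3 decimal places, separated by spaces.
after link 1: o_1 = (2.8284, 2.8284, 3.0000)
after link 2: o_2 = (2.8284, 2.8284, 3.0000)

2.828 2.828 3.000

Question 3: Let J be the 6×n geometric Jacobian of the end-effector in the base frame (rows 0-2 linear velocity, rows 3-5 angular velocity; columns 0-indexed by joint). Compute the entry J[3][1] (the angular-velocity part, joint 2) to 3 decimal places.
0.707

axis z_1 = (0.7071,-0.7071,0.0000); lever o_n−o_1 = (0.0000,0.0000,0.0000)
cross product → J_v[:, 1] = (-0.0000,0.0000,0.0000)
J_ω[:, 1] = z_1
entry J[3][1] = 0.7071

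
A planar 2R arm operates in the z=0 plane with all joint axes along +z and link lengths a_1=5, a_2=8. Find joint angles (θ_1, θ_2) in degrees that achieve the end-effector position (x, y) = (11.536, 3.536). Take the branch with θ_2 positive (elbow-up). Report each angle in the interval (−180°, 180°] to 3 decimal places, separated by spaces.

-10.910 44.986

cos θ_2 = (145.5826−5²−8²)/(2·5·8) = 0.7073; θ_2 = 44.9858° (elbow-up)
β = atan2(3.5360,11.5360) = 17.0413°; ψ = atan2(5.6554,10.6583) = 27.9512°
θ_1 = β − ψ = -10.9099°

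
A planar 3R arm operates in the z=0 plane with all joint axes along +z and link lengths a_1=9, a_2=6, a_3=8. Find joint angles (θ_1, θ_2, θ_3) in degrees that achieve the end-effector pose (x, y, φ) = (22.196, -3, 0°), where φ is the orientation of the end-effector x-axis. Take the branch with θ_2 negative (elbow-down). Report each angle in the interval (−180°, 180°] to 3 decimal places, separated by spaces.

0.002 -30.005 30.003

wrist centre = target − a_3·(cos φ, sin φ) = (14.1960, -3.0000)
cos θ_2 = (210.5264−9²−6²)/(2·9·6) = 0.8660; θ_2 = -30.0046° (elbow-down)
β = atan2(-3.0000,14.1960) = -11.9326°; ψ = atan2(-3.0004,14.1959) = -11.9343°
θ_1 = β − ψ = 0.0017°
θ_3 = φ − θ_1 − θ_2 = 30.0029° (wrapped to (-180°,180°])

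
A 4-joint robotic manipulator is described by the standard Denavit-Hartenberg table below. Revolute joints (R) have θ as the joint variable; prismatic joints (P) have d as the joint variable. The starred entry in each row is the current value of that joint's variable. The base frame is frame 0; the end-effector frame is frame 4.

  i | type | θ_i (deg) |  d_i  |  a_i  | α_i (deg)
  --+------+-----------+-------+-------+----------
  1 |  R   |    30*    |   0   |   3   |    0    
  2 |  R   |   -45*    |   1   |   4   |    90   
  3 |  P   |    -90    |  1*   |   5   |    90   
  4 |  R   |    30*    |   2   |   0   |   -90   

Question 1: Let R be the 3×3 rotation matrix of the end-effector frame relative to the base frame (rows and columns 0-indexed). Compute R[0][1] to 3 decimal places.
End-effector y-axis (col 1 of R) = (0.9659,-0.2588,0.0000)
R[0][1] = 0.9659

0.966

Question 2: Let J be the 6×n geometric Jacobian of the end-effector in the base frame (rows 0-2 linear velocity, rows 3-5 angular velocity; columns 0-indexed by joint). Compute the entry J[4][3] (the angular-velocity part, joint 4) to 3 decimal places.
axis z_3 = (-0.9659,0.2588,-0.0000); lever o_n−o_3 = (-1.9319,0.5176,0.0000)
cross product → J_v[:, 3] = (0.0000,0.0000,0.0000)
J_ω[:, 3] = z_3
entry J[4][3] = 0.2588

0.259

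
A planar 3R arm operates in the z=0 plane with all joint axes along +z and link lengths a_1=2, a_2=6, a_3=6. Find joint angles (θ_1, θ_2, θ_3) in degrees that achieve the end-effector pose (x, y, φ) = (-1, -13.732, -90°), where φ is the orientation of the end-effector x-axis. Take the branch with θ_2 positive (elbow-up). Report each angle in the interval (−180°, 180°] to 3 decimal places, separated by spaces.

-120.003 30.004 -0.001

wrist centre = target − a_3·(cos φ, sin φ) = (-1.0000, -7.7320)
cos θ_2 = (60.7838−2²−6²)/(2·2·6) = 0.8660; θ_2 = 30.0038° (elbow-up)
β = atan2(-7.7320,-1.0000) = -97.3693°; ψ = atan2(3.0003,7.1960) = 22.6336°
θ_1 = β − ψ = -120.0029°
θ_3 = φ − θ_1 − θ_2 = -0.0008° (wrapped to (-180°,180°])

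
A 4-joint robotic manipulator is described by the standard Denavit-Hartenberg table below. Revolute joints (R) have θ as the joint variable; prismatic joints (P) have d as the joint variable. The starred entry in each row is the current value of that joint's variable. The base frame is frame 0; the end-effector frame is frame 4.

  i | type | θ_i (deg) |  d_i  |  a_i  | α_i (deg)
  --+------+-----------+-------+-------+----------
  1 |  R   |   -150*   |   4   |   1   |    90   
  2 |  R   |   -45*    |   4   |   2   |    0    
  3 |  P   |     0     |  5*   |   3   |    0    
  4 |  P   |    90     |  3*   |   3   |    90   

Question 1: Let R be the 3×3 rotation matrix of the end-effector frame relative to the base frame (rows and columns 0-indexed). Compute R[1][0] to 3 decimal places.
-0.354

End-effector x-axis (col 0 of R) = (-0.6124,-0.3536,0.7071)
R[1][0] = -0.3536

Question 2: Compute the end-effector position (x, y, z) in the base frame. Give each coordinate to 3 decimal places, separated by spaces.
-11.765 7.064 2.586

after link 1: o_1 = (-0.8660, -0.5000, 4.0000)
after link 2: o_2 = (-4.0908, 2.2570, 2.5858)
after link 3: o_3 = (-8.4279, 5.5265, 0.4645)
after link 4: o_4 = (-11.7650, 7.0639, 2.5858)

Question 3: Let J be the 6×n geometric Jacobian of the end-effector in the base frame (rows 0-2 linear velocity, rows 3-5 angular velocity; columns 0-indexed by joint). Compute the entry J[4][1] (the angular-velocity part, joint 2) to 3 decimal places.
0.866

axis z_1 = (-0.5000,0.8660,0.0000); lever o_n−o_1 = (-10.8990,7.5639,-1.4142)
cross product → J_v[:, 1] = (-1.2247,-0.7071,5.6569)
J_ω[:, 1] = z_1
entry J[4][1] = 0.8660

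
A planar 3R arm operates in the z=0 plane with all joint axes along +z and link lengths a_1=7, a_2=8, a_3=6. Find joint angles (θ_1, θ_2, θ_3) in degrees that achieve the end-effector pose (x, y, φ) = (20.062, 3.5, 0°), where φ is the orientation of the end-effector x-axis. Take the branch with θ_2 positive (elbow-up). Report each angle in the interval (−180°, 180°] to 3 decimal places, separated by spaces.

-2.049 30.005 -27.956

wrist centre = target − a_3·(cos φ, sin φ) = (14.0620, 3.5000)
cos θ_2 = (209.9898−7²−8²)/(2·7·8) = 0.8660; θ_2 = 30.0051° (elbow-up)
β = atan2(3.5000,14.0620) = 13.9768°; ψ = atan2(4.0006,13.9278) = 16.0261°
θ_1 = β − ψ = -2.0493°
θ_3 = φ − θ_1 − θ_2 = -27.9558° (wrapped to (-180°,180°])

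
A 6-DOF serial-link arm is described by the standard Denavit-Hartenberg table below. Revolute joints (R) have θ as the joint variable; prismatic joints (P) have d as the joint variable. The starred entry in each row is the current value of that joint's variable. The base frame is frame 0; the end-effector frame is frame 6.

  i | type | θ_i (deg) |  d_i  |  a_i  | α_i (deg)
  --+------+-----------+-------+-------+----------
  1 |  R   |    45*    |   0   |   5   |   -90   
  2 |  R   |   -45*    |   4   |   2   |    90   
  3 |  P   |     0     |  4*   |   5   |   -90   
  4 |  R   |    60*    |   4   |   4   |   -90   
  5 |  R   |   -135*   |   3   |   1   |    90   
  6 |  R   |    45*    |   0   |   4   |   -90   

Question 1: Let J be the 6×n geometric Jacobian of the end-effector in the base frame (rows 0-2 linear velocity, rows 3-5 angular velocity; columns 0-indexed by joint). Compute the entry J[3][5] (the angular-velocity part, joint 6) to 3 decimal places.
0.017

axis z_5 = (0.0170,-0.9830,0.1830); lever o_n−o_5 = (-3.2979,-0.4694,-2.2144)
cross product → J_v[:, 5] = (2.2626,-0.5658,-3.2497)
J_ω[:, 5] = z_5
entry J[3][5] = 0.0170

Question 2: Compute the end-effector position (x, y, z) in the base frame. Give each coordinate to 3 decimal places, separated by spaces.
after link 1: o_1 = (3.5355, 3.5355, 0.0000)
after link 2: o_2 = (1.7071, 7.3640, 1.4142)
after link 3: o_3 = (2.2071, 7.8640, 7.7782)
after link 4: o_4 = (2.1107, 13.4244, 6.7429)
after link 5: o_5 = (0.5787, 12.8924, 4.0281)
after link 6: o_6 = (-2.7191, 12.4230, 1.8137)

-2.719 12.423 1.814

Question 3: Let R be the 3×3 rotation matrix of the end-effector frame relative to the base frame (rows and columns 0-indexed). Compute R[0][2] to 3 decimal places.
End-effector z-axis (col 2 of R) = (0.5657,-0.1415,-0.8124)
R[0][2] = 0.5657

0.566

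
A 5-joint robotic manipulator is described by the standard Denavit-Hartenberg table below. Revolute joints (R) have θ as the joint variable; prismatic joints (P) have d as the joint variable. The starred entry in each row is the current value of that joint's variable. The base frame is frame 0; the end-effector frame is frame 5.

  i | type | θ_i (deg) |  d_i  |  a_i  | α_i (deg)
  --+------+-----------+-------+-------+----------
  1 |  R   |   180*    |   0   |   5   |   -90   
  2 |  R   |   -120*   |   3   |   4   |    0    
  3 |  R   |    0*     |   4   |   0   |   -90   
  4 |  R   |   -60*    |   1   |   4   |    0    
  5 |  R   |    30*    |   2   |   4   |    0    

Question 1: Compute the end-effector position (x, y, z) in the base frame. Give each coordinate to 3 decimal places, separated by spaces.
-2.866 -12.464 9.696

after link 1: o_1 = (-5.0000, 0.0000, 0.0000)
after link 2: o_2 = (-3.0000, -3.0000, 3.4641)
after link 3: o_3 = (-3.0000, -7.0000, 3.4641)
after link 4: o_4 = (-2.8660, -10.4641, 5.6962)
after link 5: o_5 = (-2.8660, -12.4641, 9.6962)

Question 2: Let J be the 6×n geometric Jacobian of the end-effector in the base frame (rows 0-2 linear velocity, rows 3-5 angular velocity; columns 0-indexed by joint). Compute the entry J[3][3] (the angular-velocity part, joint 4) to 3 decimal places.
axis z_3 = (-0.8660,0.0000,0.5000); lever o_n−o_3 = (0.1340,-5.4641,6.2321)
cross product → J_v[:, 3] = (2.7321,5.4641,4.7321)
J_ω[:, 3] = z_3
entry J[3][3] = -0.8660

-0.866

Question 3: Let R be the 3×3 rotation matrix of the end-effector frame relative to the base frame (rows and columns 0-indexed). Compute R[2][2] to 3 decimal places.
0.500

End-effector z-axis (col 2 of R) = (-0.8660,0.0000,0.5000)
R[2][2] = 0.5000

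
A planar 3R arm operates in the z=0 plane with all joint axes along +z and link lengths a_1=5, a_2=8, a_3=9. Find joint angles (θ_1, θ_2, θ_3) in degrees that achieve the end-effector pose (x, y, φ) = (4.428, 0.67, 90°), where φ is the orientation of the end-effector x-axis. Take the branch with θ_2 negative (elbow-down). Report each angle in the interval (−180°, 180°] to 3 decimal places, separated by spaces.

wrist centre = target − a_3·(cos φ, sin φ) = (4.4280, -8.3300)
cos θ_2 = (88.9961−5²−8²)/(2·5·8) = -0.0000; θ_2 = -90.0028° (elbow-down)
β = atan2(-8.3300,4.4280) = -62.0061°; ψ = atan2(-8.0000,4.9996) = -57.9966°
θ_1 = β − ψ = -4.0095°
θ_3 = φ − θ_1 − θ_2 = -175.9877° (wrapped to (-180°,180°])

-4.009 -90.003 -175.988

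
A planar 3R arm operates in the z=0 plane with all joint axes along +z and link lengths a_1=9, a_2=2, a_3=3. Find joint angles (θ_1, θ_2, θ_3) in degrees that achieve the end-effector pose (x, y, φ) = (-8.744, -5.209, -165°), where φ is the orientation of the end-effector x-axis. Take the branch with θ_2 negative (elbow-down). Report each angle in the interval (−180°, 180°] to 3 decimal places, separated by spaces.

wrist centre = target − a_3·(cos φ, sin φ) = (-5.8462, -4.4325)
cos θ_2 = (53.8258−9²−2²)/(2·9·2) = -0.8660; θ_2 = -149.9915° (elbow-down)
β = atan2(-4.4325,-5.8462) = -142.8310°; ψ = atan2(-1.0003,7.2681) = -7.8360°
θ_1 = β − ψ = -134.9950°
θ_3 = φ − θ_1 − θ_2 = 119.9865° (wrapped to (-180°,180°])

-134.995 -149.992 119.987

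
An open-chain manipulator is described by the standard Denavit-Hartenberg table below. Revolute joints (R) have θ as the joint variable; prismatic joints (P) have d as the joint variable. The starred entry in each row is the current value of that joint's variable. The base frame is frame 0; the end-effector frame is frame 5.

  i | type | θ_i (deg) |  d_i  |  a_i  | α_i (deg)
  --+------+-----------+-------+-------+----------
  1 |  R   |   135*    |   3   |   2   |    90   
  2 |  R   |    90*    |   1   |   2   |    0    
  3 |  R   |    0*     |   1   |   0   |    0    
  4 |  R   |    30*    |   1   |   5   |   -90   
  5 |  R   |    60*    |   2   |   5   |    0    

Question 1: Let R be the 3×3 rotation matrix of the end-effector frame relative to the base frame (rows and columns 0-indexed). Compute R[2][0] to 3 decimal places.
0.433

End-effector x-axis (col 0 of R) = (-0.4356,-0.7891,0.4330)
R[2][0] = 0.4330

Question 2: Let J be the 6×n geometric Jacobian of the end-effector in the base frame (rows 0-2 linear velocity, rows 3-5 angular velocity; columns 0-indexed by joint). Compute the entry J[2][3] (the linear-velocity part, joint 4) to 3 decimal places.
axis z_3 = (0.7071,0.7071,0.0000); lever o_n−o_3 = (1.5216,-6.2312,5.4952)
cross product → J_v[:, 3] = (3.8857,-3.8857,-5.4821)
J_ω[:, 3] = z_3
entry J[2][3] = -5.4821

-5.482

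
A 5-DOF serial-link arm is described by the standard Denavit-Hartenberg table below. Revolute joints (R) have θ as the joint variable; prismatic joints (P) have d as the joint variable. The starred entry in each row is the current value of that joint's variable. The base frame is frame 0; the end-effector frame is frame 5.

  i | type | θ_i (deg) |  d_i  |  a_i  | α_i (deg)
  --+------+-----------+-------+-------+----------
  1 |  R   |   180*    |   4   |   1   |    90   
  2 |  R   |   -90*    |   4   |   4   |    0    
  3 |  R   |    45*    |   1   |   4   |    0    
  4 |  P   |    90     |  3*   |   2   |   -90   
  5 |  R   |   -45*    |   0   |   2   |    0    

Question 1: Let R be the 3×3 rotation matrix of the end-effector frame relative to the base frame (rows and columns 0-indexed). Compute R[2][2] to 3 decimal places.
End-effector z-axis (col 2 of R) = (0.7071,-0.0000,0.7071)
R[2][2] = 0.7071

0.707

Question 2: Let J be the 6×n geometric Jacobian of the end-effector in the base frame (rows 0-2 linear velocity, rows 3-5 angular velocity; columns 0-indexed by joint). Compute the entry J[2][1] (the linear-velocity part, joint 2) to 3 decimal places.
axis z_1 = (0.0000,1.0000,0.0000); lever o_n−o_1 = (-5.2426,9.4142,-4.4142)
cross product → J_v[:, 1] = (-4.4142,0.0000,5.2426)
J_ω[:, 1] = z_1
entry J[2][1] = 5.2426

5.243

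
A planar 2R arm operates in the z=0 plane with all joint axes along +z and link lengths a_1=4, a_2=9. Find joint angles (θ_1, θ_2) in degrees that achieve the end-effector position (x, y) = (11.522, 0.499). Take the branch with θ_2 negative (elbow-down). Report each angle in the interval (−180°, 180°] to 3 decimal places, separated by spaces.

cos θ_2 = (133.0055−4²−9²)/(2·4·9) = 0.5001; θ_2 = -59.9950° (elbow-down)
β = atan2(0.4990,11.5220) = 2.4798°; ψ = atan2(-7.7938,8.5007) = -42.5161°
θ_1 = β − ψ = 44.9959°

44.996 -59.995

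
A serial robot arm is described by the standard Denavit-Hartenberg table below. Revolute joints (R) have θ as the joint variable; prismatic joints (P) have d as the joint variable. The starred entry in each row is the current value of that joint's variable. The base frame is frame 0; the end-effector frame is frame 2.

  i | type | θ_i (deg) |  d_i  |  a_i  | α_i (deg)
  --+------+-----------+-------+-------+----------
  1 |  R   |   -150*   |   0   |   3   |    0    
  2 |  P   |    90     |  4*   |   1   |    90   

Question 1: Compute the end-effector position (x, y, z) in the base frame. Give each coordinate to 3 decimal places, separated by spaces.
after link 1: o_1 = (-2.5981, -1.5000, 0.0000)
after link 2: o_2 = (-2.0981, -2.3660, 4.0000)

-2.098 -2.366 4.000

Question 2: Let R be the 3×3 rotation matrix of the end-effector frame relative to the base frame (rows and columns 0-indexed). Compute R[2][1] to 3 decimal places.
End-effector y-axis (col 1 of R) = (0.0000,0.0000,1.0000)
R[2][1] = 1.0000

1.000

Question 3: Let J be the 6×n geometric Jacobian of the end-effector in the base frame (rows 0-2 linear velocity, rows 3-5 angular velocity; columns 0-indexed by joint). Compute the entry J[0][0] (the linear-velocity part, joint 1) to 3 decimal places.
axis z_0 = ẑ; lever o_n−o_0 = (-2.0981,-2.3660,4.0000)
cross product → J_v[:, 0] = (2.3660,-2.0981,0.0000)
J_ω[:, 0] = z_0
entry J[0][0] = 2.3660

2.366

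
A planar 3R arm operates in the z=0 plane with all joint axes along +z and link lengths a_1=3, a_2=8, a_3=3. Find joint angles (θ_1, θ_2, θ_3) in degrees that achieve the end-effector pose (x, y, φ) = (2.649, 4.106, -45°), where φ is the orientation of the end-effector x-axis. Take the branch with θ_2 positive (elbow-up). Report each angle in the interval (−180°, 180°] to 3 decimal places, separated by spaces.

-30.003 135.002 -149.998

wrist centre = target − a_3·(cos φ, sin φ) = (0.5277, 6.2273)
cos θ_2 = (39.0580−3²−8²)/(2·3·8) = -0.7071; θ_2 = 135.0015° (elbow-up)
β = atan2(6.2273,0.5277) = 85.1565°; ψ = atan2(5.6567,-2.6570) = 115.1599°
θ_1 = β − ψ = -30.0033°
θ_3 = φ − θ_1 − θ_2 = -149.9982° (wrapped to (-180°,180°])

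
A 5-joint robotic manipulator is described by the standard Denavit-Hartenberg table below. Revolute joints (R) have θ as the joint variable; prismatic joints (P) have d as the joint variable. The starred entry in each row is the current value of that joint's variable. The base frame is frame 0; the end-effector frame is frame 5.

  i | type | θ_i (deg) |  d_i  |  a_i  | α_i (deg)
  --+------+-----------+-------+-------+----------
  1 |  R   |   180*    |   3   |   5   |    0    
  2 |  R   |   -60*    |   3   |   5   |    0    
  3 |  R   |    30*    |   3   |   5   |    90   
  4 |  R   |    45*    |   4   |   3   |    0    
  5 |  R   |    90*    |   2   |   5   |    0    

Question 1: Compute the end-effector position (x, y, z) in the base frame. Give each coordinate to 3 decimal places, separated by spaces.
after link 1: o_1 = (-5.0000, 0.0000, 3.0000)
after link 2: o_2 = (-7.5000, 4.3301, 6.0000)
after link 3: o_3 = (-11.8301, 6.8301, 9.0000)
after link 4: o_4 = (-11.6672, 11.3549, 11.1213)
after link 5: o_5 = (-7.6054, 11.3192, 14.6569)

-7.605 11.319 14.657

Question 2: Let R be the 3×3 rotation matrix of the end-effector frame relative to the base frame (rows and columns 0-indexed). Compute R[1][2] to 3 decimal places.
0.866

End-effector z-axis (col 2 of R) = (0.5000,0.8660,0.0000)
R[1][2] = 0.8660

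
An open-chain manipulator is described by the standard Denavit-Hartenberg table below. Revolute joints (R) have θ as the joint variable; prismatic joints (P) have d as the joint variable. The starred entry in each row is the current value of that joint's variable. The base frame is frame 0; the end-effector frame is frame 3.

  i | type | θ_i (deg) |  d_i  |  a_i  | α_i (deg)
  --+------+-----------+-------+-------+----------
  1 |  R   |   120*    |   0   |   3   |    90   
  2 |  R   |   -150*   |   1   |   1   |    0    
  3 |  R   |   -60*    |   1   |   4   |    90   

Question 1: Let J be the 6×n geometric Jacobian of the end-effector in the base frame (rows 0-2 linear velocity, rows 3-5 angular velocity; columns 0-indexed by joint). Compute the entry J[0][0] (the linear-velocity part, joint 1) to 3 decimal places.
axis z_0 = ẑ; lever o_n−o_0 = (2.3971,-0.1519,1.5000)
cross product → J_v[:, 0] = (0.1519,2.3971,-0.0000)
J_ω[:, 0] = z_0
entry J[0][0] = 0.1519

0.152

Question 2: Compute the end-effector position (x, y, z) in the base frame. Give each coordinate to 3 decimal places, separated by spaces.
after link 1: o_1 = (-1.5000, 2.5981, 0.0000)
after link 2: o_2 = (-0.2010, 2.3481, -0.5000)
after link 3: o_3 = (2.3971, -0.1519, 1.5000)

2.397 -0.152 1.500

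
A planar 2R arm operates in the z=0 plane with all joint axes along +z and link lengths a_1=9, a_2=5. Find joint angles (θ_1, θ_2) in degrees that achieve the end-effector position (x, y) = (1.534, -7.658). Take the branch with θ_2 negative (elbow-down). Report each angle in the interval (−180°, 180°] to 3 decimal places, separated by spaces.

-45.002 -120.001

cos θ_2 = (60.9981−9²−5²)/(2·9·5) = -0.5000; θ_2 = -120.0014° (elbow-down)
β = atan2(-7.6580,1.5340) = -78.6728°; ψ = atan2(-4.3301,6.4999) = -33.6706°
θ_1 = β − ψ = -45.0022°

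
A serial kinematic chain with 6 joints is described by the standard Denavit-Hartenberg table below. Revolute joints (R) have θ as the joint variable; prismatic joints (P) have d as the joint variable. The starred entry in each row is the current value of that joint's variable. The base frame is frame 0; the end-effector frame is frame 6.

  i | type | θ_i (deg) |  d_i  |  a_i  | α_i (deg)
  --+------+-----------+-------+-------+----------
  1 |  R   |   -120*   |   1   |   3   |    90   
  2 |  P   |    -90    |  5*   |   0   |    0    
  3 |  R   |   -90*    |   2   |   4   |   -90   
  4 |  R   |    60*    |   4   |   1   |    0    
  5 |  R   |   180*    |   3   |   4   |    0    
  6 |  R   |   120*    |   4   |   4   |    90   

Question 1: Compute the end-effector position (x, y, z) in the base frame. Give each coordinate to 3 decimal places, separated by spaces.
-6.562 7.830 -10.000

after link 1: o_1 = (-1.5000, -2.5981, 1.0000)
after link 2: o_2 = (-5.8301, -0.0981, 1.0000)
after link 3: o_3 = (-5.5622, 4.3660, 1.0000)
after link 4: o_4 = (-4.5622, 4.3660, -3.0000)
after link 5: o_5 = (-8.5622, 4.3660, -6.0000)
after link 6: o_6 = (-6.5622, 7.8301, -10.0000)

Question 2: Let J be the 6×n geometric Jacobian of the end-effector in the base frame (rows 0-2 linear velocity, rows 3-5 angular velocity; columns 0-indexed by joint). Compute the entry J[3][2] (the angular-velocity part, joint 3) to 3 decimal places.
-0.866

axis z_2 = (-0.8660,0.5000,0.0000); lever o_n−o_2 = (-0.7321,7.9282,-11.0000)
cross product → J_v[:, 2] = (-5.5000,-9.5263,-6.5000)
J_ω[:, 2] = z_2
entry J[3][2] = -0.8660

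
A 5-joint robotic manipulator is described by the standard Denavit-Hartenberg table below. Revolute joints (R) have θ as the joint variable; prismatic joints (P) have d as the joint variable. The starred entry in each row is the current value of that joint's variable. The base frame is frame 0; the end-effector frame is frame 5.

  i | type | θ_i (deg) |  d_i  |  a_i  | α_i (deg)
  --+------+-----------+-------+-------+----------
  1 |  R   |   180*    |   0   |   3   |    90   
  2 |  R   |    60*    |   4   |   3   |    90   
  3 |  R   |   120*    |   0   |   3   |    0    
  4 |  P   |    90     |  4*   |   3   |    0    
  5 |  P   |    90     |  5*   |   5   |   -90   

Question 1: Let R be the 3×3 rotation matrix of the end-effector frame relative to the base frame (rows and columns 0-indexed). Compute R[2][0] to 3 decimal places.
0.433

End-effector x-axis (col 0 of R) = (-0.2500,-0.8660,0.4330)
R[2][0] = 0.4330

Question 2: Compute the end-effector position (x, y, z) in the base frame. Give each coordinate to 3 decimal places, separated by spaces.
-11.495 0.768 -3.286

after link 1: o_1 = (-3.0000, 0.0000, 0.0000)
after link 2: o_2 = (-4.5000, 4.0000, 2.5981)
after link 3: o_3 = (-3.7500, 6.5981, 1.2990)
after link 4: o_4 = (-5.9151, 5.0981, -2.9510)
after link 5: o_5 = (-11.4952, 0.7679, -3.2859)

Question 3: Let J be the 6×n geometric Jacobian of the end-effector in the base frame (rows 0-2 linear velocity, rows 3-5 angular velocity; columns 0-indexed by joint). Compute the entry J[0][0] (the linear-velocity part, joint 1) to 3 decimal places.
axis z_0 = ẑ; lever o_n−o_0 = (-11.4952,0.7679,-3.2859)
cross product → J_v[:, 0] = (-0.7679,-11.4952,0.0000)
J_ω[:, 0] = z_0
entry J[0][0] = -0.7679

-0.768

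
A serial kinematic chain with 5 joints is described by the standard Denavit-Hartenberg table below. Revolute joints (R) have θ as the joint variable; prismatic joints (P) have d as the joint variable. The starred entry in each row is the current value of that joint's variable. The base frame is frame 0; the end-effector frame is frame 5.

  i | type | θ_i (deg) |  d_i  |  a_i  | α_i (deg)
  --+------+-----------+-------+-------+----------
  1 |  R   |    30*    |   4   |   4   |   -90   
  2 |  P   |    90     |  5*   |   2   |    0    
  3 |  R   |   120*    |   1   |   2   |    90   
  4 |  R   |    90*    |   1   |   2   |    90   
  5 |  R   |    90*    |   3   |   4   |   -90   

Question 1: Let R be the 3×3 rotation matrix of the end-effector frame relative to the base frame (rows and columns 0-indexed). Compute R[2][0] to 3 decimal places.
End-effector x-axis (col 0 of R) = (-0.4330,-0.2500,-0.8660)
R[2][0] = -0.8660

-0.866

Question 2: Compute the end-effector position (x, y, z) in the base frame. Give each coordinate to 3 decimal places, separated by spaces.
after link 1: o_1 = (3.4641, 2.0000, 4.0000)
after link 2: o_2 = (0.9641, 6.3301, 2.0000)
after link 3: o_3 = (-1.0359, 6.3301, 3.0000)
after link 4: o_4 = (-2.4689, 7.8122, 2.1340)
after link 5: o_5 = (-6.4510, 5.5131, 0.1699)

-6.451 5.513 0.170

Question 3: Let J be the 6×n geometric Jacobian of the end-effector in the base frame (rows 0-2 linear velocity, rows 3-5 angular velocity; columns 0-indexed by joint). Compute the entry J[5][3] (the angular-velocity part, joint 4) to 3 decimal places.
axis z_3 = (-0.4330,-0.2500,-0.8660); lever o_n−o_3 = (-5.4151,-0.8170,-2.8301)
cross product → J_v[:, 3] = (0.0000,3.4641,-1.0000)
J_ω[:, 3] = z_3
entry J[5][3] = -0.8660

-0.866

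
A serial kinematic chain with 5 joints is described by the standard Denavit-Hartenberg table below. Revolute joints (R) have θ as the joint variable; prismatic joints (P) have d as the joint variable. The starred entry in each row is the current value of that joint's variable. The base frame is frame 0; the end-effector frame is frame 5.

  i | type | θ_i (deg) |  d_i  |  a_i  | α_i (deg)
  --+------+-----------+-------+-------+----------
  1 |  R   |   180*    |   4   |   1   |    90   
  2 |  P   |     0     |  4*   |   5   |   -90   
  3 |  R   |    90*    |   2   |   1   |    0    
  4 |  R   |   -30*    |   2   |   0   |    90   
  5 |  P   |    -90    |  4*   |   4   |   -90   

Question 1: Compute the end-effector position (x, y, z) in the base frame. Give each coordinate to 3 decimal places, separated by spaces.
after link 1: o_1 = (-1.0000, 0.0000, 4.0000)
after link 2: o_2 = (-6.0000, 4.0000, 4.0000)
after link 3: o_3 = (-6.0000, 3.0000, 6.0000)
after link 4: o_4 = (-6.0000, 3.0000, 8.0000)
after link 5: o_5 = (-9.4641, 5.0000, 4.0000)

-9.464 5.000 4.000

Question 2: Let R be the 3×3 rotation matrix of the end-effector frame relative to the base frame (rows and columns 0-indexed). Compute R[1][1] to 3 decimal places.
End-effector y-axis (col 1 of R) = (0.8660,-0.5000,-0.0000)
R[1][1] = -0.5000

-0.500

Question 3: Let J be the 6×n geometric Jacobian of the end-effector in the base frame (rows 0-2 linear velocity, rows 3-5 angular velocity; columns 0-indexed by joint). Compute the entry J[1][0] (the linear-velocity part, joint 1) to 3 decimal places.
axis z_0 = ẑ; lever o_n−o_0 = (-9.4641,5.0000,4.0000)
cross product → J_v[:, 0] = (-5.0000,-9.4641,0.0000)
J_ω[:, 0] = z_0
entry J[1][0] = -9.4641

-9.464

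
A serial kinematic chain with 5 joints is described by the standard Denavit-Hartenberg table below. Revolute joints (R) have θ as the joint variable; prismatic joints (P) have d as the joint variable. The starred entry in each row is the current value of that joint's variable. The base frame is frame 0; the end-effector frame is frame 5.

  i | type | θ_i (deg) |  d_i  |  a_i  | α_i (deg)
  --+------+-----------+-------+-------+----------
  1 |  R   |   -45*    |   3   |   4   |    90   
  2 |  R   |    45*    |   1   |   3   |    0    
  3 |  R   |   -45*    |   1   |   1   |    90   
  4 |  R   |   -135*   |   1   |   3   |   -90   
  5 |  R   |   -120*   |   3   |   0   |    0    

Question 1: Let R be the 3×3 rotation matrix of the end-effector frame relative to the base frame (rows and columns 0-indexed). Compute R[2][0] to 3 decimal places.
-0.866

End-effector x-axis (col 0 of R) = (-0.0000,-0.5000,-0.8660)
R[2][0] = -0.8660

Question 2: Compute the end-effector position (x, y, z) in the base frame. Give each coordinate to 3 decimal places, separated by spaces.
after link 1: o_1 = (2.8284, -2.8284, 3.0000)
after link 2: o_2 = (3.6213, -5.0355, 5.1213)
after link 3: o_3 = (3.6213, -6.4497, 5.1213)
after link 4: o_4 = (3.6213, -3.4497, 4.1213)
after link 5: o_5 = (6.6213, -3.4497, 4.1213)

6.621 -3.450 4.121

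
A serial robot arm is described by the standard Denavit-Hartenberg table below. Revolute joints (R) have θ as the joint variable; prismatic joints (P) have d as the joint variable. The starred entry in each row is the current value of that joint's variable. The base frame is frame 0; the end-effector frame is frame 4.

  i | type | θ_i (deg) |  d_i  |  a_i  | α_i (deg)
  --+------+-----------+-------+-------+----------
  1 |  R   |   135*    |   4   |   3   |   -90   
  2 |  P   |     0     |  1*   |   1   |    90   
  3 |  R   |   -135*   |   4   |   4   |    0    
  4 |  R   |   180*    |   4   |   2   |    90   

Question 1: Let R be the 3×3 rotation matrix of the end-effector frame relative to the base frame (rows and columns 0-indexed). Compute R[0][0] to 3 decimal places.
End-effector x-axis (col 0 of R) = (-1.0000,0.0000,0.0000)
R[0][0] = -1.0000

-1.000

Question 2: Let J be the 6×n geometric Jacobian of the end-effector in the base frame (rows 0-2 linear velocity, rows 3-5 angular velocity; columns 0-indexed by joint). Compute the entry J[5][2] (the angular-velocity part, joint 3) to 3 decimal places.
1.000

axis z_2 = (0.0000,0.0000,1.0000); lever o_n−o_2 = (2.0000,0.0000,8.0000)
cross product → J_v[:, 2] = (-0.0000,2.0000,0.0000)
J_ω[:, 2] = z_2
entry J[5][2] = 1.0000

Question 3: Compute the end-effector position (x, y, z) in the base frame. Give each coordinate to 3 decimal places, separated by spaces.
after link 1: o_1 = (-2.1213, 2.1213, 4.0000)
after link 2: o_2 = (-3.5355, 2.1213, 4.0000)
after link 3: o_3 = (0.4645, 2.1213, 8.0000)
after link 4: o_4 = (-1.5355, 2.1213, 12.0000)

-1.536 2.121 12.000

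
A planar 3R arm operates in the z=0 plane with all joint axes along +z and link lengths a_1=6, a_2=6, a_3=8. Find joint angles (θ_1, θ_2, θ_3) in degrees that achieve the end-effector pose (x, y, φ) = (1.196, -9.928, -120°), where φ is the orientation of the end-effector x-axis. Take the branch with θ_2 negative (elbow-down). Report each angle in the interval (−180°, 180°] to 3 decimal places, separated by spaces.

30.002 -120.003 -30.000

wrist centre = target − a_3·(cos φ, sin φ) = (5.1960, -2.9998)
cos θ_2 = (35.9972−6²−6²)/(2·6·6) = -0.5000; θ_2 = -120.0026° (elbow-down)
β = atan2(-2.9998,5.1960) = -29.9990°; ψ = atan2(-5.1960,2.9998) = -60.0013°
θ_1 = β − ψ = 30.0022°
θ_3 = φ − θ_1 − θ_2 = -29.9997° (wrapped to (-180°,180°])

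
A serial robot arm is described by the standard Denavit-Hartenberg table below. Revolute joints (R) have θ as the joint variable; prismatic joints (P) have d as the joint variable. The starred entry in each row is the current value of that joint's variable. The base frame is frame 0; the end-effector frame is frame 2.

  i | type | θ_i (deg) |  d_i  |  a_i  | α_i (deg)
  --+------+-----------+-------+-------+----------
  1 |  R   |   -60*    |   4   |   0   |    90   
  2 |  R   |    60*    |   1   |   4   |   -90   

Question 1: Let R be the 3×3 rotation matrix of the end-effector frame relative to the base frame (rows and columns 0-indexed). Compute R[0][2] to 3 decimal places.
End-effector z-axis (col 2 of R) = (-0.4330,0.7500,0.5000)
R[0][2] = -0.4330

-0.433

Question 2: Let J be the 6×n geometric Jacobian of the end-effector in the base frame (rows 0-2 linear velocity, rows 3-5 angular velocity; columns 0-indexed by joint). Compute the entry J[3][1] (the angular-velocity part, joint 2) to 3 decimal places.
axis z_1 = (-0.8660,-0.5000,0.0000); lever o_n−o_1 = (0.1340,-2.2321,3.4641)
cross product → J_v[:, 1] = (-1.7321,3.0000,2.0000)
J_ω[:, 1] = z_1
entry J[3][1] = -0.8660

-0.866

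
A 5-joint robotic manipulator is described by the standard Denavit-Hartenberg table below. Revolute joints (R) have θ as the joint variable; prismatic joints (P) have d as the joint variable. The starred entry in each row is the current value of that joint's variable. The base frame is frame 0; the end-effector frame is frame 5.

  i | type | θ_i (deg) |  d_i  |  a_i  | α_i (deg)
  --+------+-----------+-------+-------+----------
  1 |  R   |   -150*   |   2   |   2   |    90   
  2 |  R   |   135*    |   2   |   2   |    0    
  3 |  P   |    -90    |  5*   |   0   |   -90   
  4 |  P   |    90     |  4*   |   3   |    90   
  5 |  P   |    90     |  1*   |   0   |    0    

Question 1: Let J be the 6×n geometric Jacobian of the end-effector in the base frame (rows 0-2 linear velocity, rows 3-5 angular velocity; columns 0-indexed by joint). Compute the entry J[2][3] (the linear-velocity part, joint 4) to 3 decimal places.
0.707

prismatic axis z_3 = (0.6124,0.3536,0.7071)
J_v[:, 3] = z_3; J_ω[:, 3] = (0,0,0)
entry J[2][3] = 0.7071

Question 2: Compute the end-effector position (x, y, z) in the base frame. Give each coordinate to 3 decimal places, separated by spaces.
after link 1: o_1 = (-1.7321, -1.0000, 2.0000)
after link 2: o_2 = (-1.5073, 1.4392, 3.4142)
after link 3: o_3 = (-4.0073, 5.7693, 3.4142)
after link 4: o_4 = (-0.0578, 4.5854, 6.2426)
after link 5: o_5 = (-0.6702, 4.2319, 6.9497)

-0.670 4.232 6.950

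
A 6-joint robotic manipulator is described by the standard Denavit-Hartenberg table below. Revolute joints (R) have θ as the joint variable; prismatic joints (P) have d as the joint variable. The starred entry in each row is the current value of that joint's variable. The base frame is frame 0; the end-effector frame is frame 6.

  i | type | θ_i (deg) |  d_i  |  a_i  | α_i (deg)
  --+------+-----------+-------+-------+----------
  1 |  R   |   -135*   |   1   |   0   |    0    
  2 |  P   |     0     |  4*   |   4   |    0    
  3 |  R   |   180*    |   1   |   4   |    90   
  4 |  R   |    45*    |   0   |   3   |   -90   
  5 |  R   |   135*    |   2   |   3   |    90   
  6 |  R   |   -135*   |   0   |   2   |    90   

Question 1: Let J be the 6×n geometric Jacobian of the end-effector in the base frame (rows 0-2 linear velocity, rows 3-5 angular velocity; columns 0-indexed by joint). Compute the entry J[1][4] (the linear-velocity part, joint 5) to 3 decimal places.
-1.354

axis z_4 = (-0.5000,-0.5000,0.7071); lever o_n−o_4 = (-1.6464,-0.0607,-0.3787)
cross product → J_v[:, 4] = (0.2322,-1.3536,-0.7929)
J_ω[:, 4] = z_4
entry J[1][4] = -1.3536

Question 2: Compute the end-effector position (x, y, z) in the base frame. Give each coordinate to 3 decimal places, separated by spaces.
-0.146 1.439 7.743

after link 1: o_1 = (0.0000, 0.0000, 1.0000)
after link 2: o_2 = (-2.8284, -2.8284, 5.0000)
after link 3: o_3 = (0.0000, -0.0000, 6.0000)
after link 4: o_4 = (1.5000, 1.5000, 8.1213)
after link 5: o_5 = (-2.0607, 0.9393, 8.0355)
after link 6: o_6 = (-0.1464, 1.4393, 7.7426)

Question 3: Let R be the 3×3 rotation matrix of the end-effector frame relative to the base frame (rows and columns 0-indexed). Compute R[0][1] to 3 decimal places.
End-effector y-axis (col 1 of R) = (-0.1464,0.8536,0.5000)
R[0][1] = -0.1464

-0.146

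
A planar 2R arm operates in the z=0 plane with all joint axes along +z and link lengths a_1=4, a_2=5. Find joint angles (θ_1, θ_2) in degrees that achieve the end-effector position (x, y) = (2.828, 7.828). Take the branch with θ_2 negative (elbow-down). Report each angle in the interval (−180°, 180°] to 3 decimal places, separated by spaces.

cos θ_2 = (69.2752−4²−5²)/(2·4·5) = 0.7069; θ_2 = -45.0184° (elbow-down)
β = atan2(7.8280,2.8280) = 70.1369°; ψ = atan2(-3.5367,7.5344) = -25.1455°
θ_1 = β − ψ = 95.2824°

95.282 -45.018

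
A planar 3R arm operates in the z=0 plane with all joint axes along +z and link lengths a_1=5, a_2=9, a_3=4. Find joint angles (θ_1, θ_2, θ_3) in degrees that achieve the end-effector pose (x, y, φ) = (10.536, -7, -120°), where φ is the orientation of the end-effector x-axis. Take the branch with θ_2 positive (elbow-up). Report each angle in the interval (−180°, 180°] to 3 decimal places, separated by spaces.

-44.992 44.987 -119.995

wrist centre = target − a_3·(cos φ, sin φ) = (12.5360, -3.5359)
cos θ_2 = (169.6539−5²−9²)/(2·5·9) = 0.7073; θ_2 = 44.9872° (elbow-up)
β = atan2(-3.5359,12.5360) = -15.7516°; ψ = atan2(6.3625,11.3654) = 29.2408°
θ_1 = β − ψ = -44.9924°
θ_3 = φ − θ_1 − θ_2 = -119.9947° (wrapped to (-180°,180°])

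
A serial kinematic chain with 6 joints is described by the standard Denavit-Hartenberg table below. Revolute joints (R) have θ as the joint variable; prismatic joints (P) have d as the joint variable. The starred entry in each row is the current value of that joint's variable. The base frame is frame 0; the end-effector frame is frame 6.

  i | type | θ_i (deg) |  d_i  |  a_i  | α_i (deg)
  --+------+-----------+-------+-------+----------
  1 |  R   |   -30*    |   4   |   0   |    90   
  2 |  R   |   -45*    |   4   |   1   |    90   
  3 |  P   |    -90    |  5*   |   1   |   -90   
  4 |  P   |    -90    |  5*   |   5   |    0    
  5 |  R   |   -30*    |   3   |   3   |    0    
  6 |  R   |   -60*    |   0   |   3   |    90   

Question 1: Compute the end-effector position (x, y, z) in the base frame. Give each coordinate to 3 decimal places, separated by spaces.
after link 1: o_1 = (0.0000, 0.0000, 4.0000)
after link 2: o_2 = (-1.3876, -3.8177, 3.2929)
after link 3: o_3 = (-3.9495, -1.1839, -0.2426)
after link 4: o_4 = (-3.9495, -1.1839, -7.3137)
after link 5: o_5 = (-4.4534, -2.6250, -11.2721)
after link 6: o_6 = (-5.9534, -5.2231, -11.2721)

-5.953 -5.223 -11.272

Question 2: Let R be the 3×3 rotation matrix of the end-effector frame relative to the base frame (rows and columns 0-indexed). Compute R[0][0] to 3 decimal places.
End-effector x-axis (col 0 of R) = (-0.5000,-0.8660,-0.0000)
R[0][0] = -0.5000

-0.500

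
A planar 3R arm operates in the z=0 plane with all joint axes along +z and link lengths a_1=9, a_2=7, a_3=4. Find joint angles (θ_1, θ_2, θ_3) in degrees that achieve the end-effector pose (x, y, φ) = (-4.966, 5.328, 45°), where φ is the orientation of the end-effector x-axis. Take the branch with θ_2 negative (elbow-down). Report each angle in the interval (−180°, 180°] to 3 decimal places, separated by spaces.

wrist centre = target − a_3·(cos φ, sin φ) = (-7.7944, 2.4996)
cos θ_2 = (67.0010−9²−7²)/(2·9·7) = -0.5000; θ_2 = -119.9995° (elbow-down)
β = atan2(2.4996,-7.7944) = 162.2196°; ψ = atan2(-6.0622,5.5001) = -47.7835°
θ_1 = β − ψ = 210.0031°
θ_3 = φ − θ_1 − θ_2 = -45.0036° (wrapped to (-180°,180°])

-149.997 -119.999 -45.004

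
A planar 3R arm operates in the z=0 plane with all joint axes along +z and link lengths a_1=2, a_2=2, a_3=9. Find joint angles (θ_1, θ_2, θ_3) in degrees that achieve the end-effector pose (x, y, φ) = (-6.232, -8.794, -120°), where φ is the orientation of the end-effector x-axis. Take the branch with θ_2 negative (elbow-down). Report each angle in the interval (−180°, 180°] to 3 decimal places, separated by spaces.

-90.002 -120.005 90.008

wrist centre = target − a_3·(cos φ, sin φ) = (-1.7320, -0.9998)
cos θ_2 = (3.9994−2²−2²)/(2·2·2) = -0.5001; θ_2 = -120.0052° (elbow-down)
β = atan2(-0.9998,-1.7320) = -150.0049°; ψ = atan2(-1.7320,0.9998) = -60.0026°
θ_1 = β − ψ = -90.0023°
θ_3 = φ − θ_1 − θ_2 = 90.0076° (wrapped to (-180°,180°])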